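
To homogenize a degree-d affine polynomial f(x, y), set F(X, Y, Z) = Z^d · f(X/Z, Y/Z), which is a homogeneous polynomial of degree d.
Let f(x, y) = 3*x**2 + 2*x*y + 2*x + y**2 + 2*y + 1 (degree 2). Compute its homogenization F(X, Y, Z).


F(X, Y, Z) = 3*X**2 + 2*X*Y + 2*X*Z + Y**2 + 2*Y*Z + Z**2

deg(f) = 2.
Substitute x = X/Z, y = Y/Z into f, then multiply by Z^2.
  monomial 3·x^2·y^0 ↦ 3·X^2·Y^0·Z^0.
  monomial 2·x^1·y^1 ↦ 2·X^1·Y^1·Z^0.
  monomial 2·x^1·y^0 ↦ 2·X^1·Y^0·Z^1.
  monomial 1·x^0·y^2 ↦ 1·X^0·Y^2·Z^0.
  monomial 2·x^0·y^1 ↦ 2·X^0·Y^1·Z^1.
  monomial 1·x^0·y^0 ↦ 1·X^0·Y^0·Z^2.
Collecting: F(X, Y, Z) = 3*X**2 + 2*X*Y + 2*X*Z + Y**2 + 2*Y*Z + Z**2.


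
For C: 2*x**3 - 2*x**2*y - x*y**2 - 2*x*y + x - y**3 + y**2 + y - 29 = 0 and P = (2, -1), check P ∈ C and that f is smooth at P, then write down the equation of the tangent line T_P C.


Tangent line at P: 34*x - 12*y - 80 = 0.

Step 1: f(2, -1) = 0, so P lies on C.
Step 2: partial derivatives
  f_x(x, y) = 6*x**2 - 4*x*y - y**2 - 2*y + 1, f_y(x, y) = -2*x**2 - 2*x*y - 2*x - 3*y**2 + 2*y + 1.
  f_x(P) = 34, f_y(P) = -12 (gradient nonzero, so P is smooth).
Step 3: tangent line at P: 34·(x − 2) + -12·(y − -1) = 0.
Expanding: 34*x - 12*y - 80 = 0.


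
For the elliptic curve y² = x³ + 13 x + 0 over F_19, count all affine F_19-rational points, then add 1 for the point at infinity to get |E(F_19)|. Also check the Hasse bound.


Affine points = {(0, 0), (3, 3), (3, 16), (5, 0), (6, 3), (6, 16), (7, 4), (7, 15), (10, 3), (10, 16), (11, 7), (11, 12), (14, 0), (15, 6), (15, 13), (17, 2), (17, 17), (18, 9), (18, 10)}; affine count = 19; |E(F_19)| = 20.

Discriminant check: Δ ∝ 4a³ + 27b² = 4·13³ + 27·0² = 4·2197 + 27·0 ≡ 10 (mod 19). Nonzero ⇒ E is nonsingular.
For each x ∈ F_19, compute rhs = x³ + 13·x + 0 mod 19, then count y ∈ F_19 with y² ≡ rhs.
  x = 0: rhs = 0, matching y values: 0 (1 points).
  x = 1: rhs = 14, matching y values: none (0 points).
  x = 2: rhs = 15, matching y values: none (0 points).
  x = 3: rhs = 9, matching y values: 3, 16 (2 points).
  x = 4: rhs = 2, matching y values: none (0 points).
  x = 5: rhs = 0, matching y values: 0 (1 points).
  x = 6: rhs = 9, matching y values: 3, 16 (2 points).
  x = 7: rhs = 16, matching y values: 4, 15 (2 points).
  x = 8: rhs = 8, matching y values: none (0 points).
  x = 9: rhs = 10, matching y values: none (0 points).
  x = 10: rhs = 9, matching y values: 3, 16 (2 points).
  x = 11: rhs = 11, matching y values: 7, 12 (2 points).
  x = 12: rhs = 3, matching y values: none (0 points).
  x = 13: rhs = 10, matching y values: none (0 points).
  x = 14: rhs = 0, matching y values: 0 (1 points).
  x = 15: rhs = 17, matching y values: 6, 13 (2 points).
  x = 16: rhs = 10, matching y values: none (0 points).
  x = 17: rhs = 4, matching y values: 2, 17 (2 points).
  x = 18: rhs = 5, matching y values: 9, 10 (2 points).
Total affine count: 19.
Full point count |E(F_19)| = 19 + 1 = 20.
Hasse bound: |20 − (19+1)| = |0| = 0 ≤ 2√19 ≈ 8.7178 ✓.


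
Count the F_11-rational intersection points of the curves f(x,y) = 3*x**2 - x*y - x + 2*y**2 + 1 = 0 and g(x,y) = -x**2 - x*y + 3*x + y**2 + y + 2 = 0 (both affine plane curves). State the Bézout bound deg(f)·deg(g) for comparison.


Common zeros: {(0, 4), (6, 2), (8, 6)}; count = 3; Bézout bound = 4.

deg(f) = 2, deg(g) = 2, so Bézout bound = 4.
Scan x ∈ F_11. For each x, list the y ∈ F_11 with f(x, y) ≡ 0 and those with g(x, y) ≡ 0 (mod 11); the common zeros in that column are the intersection.
  x = 0: f ≡ 0 at y ∈ {4, 7}; g ≡ 0 at y ∈ {4, 6}; common: {4}.
  x = 1: f ≡ 0 at y ∈ ∅; g ≡ 0 at y ∈ ∅; common: ∅.
  x = 2: f ≡ 0 at y ∈ {0, 1}; g ≡ 0 at y ∈ ∅; common: ∅.
  x = 3: f ≡ 0 at y ∈ ∅; g ≡ 0 at y ∈ ∅; common: ∅.
  x = 4: f ≡ 0 at y ∈ ∅; g ≡ 0 at y ∈ ∅; common: ∅.
  x = 5: f ≡ 0 at y ∈ ∅; g ≡ 0 at y ∈ {1, 3}; common: ∅.
  x = 6: f ≡ 0 at y ∈ {1, 2}; g ≡ 0 at y ∈ {2, 3}; common: {2}.
  x = 7: f ≡ 0 at y ∈ ∅; g ≡ 0 at y ∈ ∅; common: ∅.
  x = 8: f ≡ 0 at y ∈ {6, 9}; g ≡ 0 at y ∈ {1, 6}; common: {6}.
  x = 9: f ≡ 0 at y ∈ {4, 6}; g ≡ 0 at y ∈ ∅; common: ∅.
  x = 10: f ≡ 0 at y ∈ {7, 9}; g ≡ 0 at y ∈ {4, 5}; common: ∅.
Collecting: common zeros = {(0, 4), (6, 2), (8, 6)}, so the count is 3.
Comparison with the Bézout bound: 3 ≤ 4 = deg(f)·deg(g), as expected for curves with no common component (the affine F_11-count falls short of the bound because intersections may lie at infinity, over extension fields, or carry multiplicity).


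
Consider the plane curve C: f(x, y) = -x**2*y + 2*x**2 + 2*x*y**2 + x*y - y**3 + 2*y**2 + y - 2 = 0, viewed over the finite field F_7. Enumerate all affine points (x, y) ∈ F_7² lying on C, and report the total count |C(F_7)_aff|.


Affine F_7-points: {(0, 1), (0, 2), (0, 6), (1, 0), (2, 6), (4, 1), (6, 0)}; count = 7.

For each of the 49 pairs (x, y) ∈ F_7², evaluate f(x, y) mod 7. Record the zeros.
  x = 0: [0↦5, 1↦0, 2↦0, 3↦6, 4↦5, 5↦5, 6↦0]  zeros at y ∈ {1, 2, 6}
  x = 1: [0↦0, 1↦4, 2↦3, 3↦5, 4↦4, 5↦1, 6↦4]  zeros at y ∈ {0}
  x = 2: [0↦6, 1↦3, 2↦6, 3↦2, 4↦6, 5↦5, 6↦0]  zeros at y ∈ {6}
  x = 3: [0↦2, 1↦4, 2↦2, 3↦4, 4↦4, 5↦3, 6↦2]  zeros at y ∈ ∅
  x = 4: [0↦2, 1↦0, 2↦5, 3↦4, 4↦5, 5↦2, 6↦3]  zeros at y ∈ {1}
  x = 5: [0↦6, 1↦5, 2↦1, 3↦2, 4↦2, 5↦2, 6↦3]  zeros at y ∈ ∅
  x = 6: [0↦0, 1↦5, 2↦4, 3↦5, 4↦2, 5↦3, 6↦2]  zeros at y ∈ {0}
Collecting zeros: affine points = {(0, 1), (0, 2), (0, 6), (1, 0), (2, 6), (4, 1), (6, 0)}.
Total count |C(F_7)_aff| = 7.


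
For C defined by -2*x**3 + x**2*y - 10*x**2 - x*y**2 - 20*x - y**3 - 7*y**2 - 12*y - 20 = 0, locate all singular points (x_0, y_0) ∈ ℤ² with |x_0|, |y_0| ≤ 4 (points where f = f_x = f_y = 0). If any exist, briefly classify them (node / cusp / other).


Singular points: {(-2, -2)}; classification: cusp.

Compute partial derivatives:
  f_x = -6*x**2 + 2*x*y - 20*x - y**2 - 20.
  f_y = x**2 - 2*x*y - 3*y**2 - 14*y - 12.
Scan x_0 ∈ {−4, ..., 4}. For each x_0, f_y(x_0, y) is a polynomial in y; find its integer roots y ∈ {−4, ..., 4}, then test f_x and f at those candidates.
  x = -4: f_y(-4, y) = -3*y**2 - 6*y + 4; no integer root y with |y| ≤ 4.
  x = -3: f_y(-3, y) = -3*y**2 - 8*y - 3; no integer root y with |y| ≤ 4.
  x = -2: f_y(-2, y) = -3*y**2 - 10*y - 8; vanishes at y ∈ {-2}. (-2, -2): f_x = 0, f = 0 — SINGULAR.
  x = -1: f_y(-1, y) = -3*y**2 - 12*y - 11; no integer root y with |y| ≤ 4.
  x = 0: f_y(0, y) = -3*y**2 - 14*y - 12; no integer root y with |y| ≤ 4.
  x = 1: f_y(1, y) = -3*y**2 - 16*y - 11; no integer root y with |y| ≤ 4.
  x = 2: f_y(2, y) = -3*y**2 - 18*y - 8; no integer root y with |y| ≤ 4.
  x = 3: f_y(3, y) = -3*y**2 - 20*y - 3; no integer root y with |y| ≤ 4.
  x = 4: f_y(4, y) = -3*y**2 - 22*y + 4; no integer root y with |y| ≤ 4.
Only singular point on the grid: (-2, -2).
Classify: substitute x = -2 + u, y = -2 + v and expand: f = -2*u**3 + u**2*v - u*v**2 - v**3 + v**2.
No constant or linear terms (consistent with a singular point). Quadratic part: v**2. Cubic part: -2*u**3 + u**2*v - u*v**2 - v**3.
The quadratic part v**2 is a perfect square, so there is a single (double) tangent line v = 0, i.e. y = -2. Restricting the cubic part to that line (v = 0) leaves -2*u**3 ≠ 0, so f is not divisible by v and the branch is v² ≈ 2*u**3 to lowest order — this is a cusp.
Classification: cusp.


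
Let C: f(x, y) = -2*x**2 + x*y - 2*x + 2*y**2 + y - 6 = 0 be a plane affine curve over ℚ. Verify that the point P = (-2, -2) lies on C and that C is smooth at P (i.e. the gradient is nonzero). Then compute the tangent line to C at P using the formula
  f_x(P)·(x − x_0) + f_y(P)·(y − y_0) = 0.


Tangent line at P: 4*x - 9*y - 10 = 0.

Step 1: f(-2, -2) = 0, so P lies on C.
Step 2: partial derivatives
  f_x(x, y) = -4*x + y - 2, f_y(x, y) = x + 4*y + 1.
  f_x(P) = 4, f_y(P) = -9 (gradient nonzero, so P is smooth).
Step 3: tangent line at P: 4·(x − -2) + -9·(y − -2) = 0.
Expanding: 4*x - 9*y - 10 = 0.


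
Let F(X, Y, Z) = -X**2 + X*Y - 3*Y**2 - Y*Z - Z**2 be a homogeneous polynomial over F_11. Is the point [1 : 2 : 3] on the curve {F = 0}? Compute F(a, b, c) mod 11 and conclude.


F(1,2,3) ≡ 7 (mod 11); P is NOT on the curve.

Evaluate F(1, 2, 3) term-by-term (mod 11).
  -X**2 ↦ -1·1·1·1 = -1
  X*Y ↦ 1·1·2·1 = 2
  -3*Y**2 ↦ -3·1·4·1 = -12
  -Y*Z ↦ -1·1·2·3 = -6
  -Z**2 ↦ -1·1·1·9 = -9
Sum: F(1, 2, 3) = (-1) + (2) + (-12) + (-6) + (-9) = -26.
Reducing mod 11: -26 ≡ 7 (mod 11).
Since F(a, b, c) ≡ 7 ≠ 0 (mod 11), P does NOT lie on the curve.


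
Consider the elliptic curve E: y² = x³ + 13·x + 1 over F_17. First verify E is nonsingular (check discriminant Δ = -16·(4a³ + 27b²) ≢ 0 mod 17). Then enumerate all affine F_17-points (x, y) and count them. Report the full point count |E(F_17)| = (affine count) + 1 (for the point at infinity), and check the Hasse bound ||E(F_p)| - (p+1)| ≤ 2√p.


Affine points = {(0, 1), (0, 16), (1, 7), (1, 10), (2, 1), (2, 16), (3, 4), (3, 13), (4, 7), (4, 10), (5, 2), (5, 15), (10, 3), (10, 14), (11, 8), (11, 9), (12, 7), (12, 10), (13, 2), (13, 15), (15, 1), (15, 16), (16, 2), (16, 15)}; affine count = 24; |E(F_17)| = 25.

Discriminant check: Δ ∝ 4a³ + 27b² = 4·13³ + 27·1² = 4·2197 + 27·1 ≡ 9 (mod 17). Nonzero ⇒ E is nonsingular.
For each x ∈ F_17, compute rhs = x³ + 13·x + 1 mod 17, then count y ∈ F_17 with y² ≡ rhs.
  x = 0: rhs = 1, matching y values: 1, 16 (2 points).
  x = 1: rhs = 15, matching y values: 7, 10 (2 points).
  x = 2: rhs = 1, matching y values: 1, 16 (2 points).
  x = 3: rhs = 16, matching y values: 4, 13 (2 points).
  x = 4: rhs = 15, matching y values: 7, 10 (2 points).
  x = 5: rhs = 4, matching y values: 2, 15 (2 points).
  x = 6: rhs = 6, matching y values: none (0 points).
  x = 7: rhs = 10, matching y values: none (0 points).
  x = 8: rhs = 5, matching y values: none (0 points).
  x = 9: rhs = 14, matching y values: none (0 points).
  x = 10: rhs = 9, matching y values: 3, 14 (2 points).
  x = 11: rhs = 13, matching y values: 8, 9 (2 points).
  x = 12: rhs = 15, matching y values: 7, 10 (2 points).
  x = 13: rhs = 4, matching y values: 2, 15 (2 points).
  x = 14: rhs = 3, matching y values: none (0 points).
  x = 15: rhs = 1, matching y values: 1, 16 (2 points).
  x = 16: rhs = 4, matching y values: 2, 15 (2 points).
Total affine count: 24.
Full point count |E(F_17)| = 24 + 1 = 25.
Hasse bound: |25 − (17+1)| = |7| = 7 ≤ 2√17 ≈ 8.2462 ✓.


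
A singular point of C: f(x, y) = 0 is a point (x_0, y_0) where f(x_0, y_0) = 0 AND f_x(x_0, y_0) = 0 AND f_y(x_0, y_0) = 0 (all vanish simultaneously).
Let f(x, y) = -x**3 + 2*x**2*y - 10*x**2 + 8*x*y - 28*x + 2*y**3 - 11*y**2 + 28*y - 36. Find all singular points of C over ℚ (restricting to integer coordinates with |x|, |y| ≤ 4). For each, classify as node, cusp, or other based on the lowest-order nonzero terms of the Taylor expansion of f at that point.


Singular points: {(-2, 2)}; classification: cusp.

Compute partial derivatives:
  f_x = -3*x**2 + 4*x*y - 20*x + 8*y - 28.
  f_y = 2*x**2 + 8*x + 6*y**2 - 22*y + 28.
Scan x_0 ∈ {−4, ..., 4}. For each x_0, f_y(x_0, y) is a polynomial in y; find its integer roots y ∈ {−4, ..., 4}, then test f_x and f at those candidates.
  x = -4: f_y(-4, y) = 6*y**2 - 22*y + 28; no integer root y with |y| ≤ 4.
  x = -3: f_y(-3, y) = 6*y**2 - 22*y + 22; no integer root y with |y| ≤ 4.
  x = -2: f_y(-2, y) = 6*y**2 - 22*y + 20; vanishes at y ∈ {2}. (-2, 2): f_x = 0, f = 0 — SINGULAR.
  x = -1: f_y(-1, y) = 6*y**2 - 22*y + 22; no integer root y with |y| ≤ 4.
  x = 0: f_y(0, y) = 6*y**2 - 22*y + 28; no integer root y with |y| ≤ 4.
  x = 1: f_y(1, y) = 6*y**2 - 22*y + 38; no integer root y with |y| ≤ 4.
  x = 2: f_y(2, y) = 6*y**2 - 22*y + 52; no integer root y with |y| ≤ 4.
  x = 3: f_y(3, y) = 6*y**2 - 22*y + 70; no integer root y with |y| ≤ 4.
  x = 4: f_y(4, y) = 6*y**2 - 22*y + 92; no integer root y with |y| ≤ 4.
Only singular point on the grid: (-2, 2).
Classify: substitute x = -2 + u, y = 2 + v and expand: f = -u**3 + 2*u**2*v + 2*v**3 + v**2.
No constant or linear terms (consistent with a singular point). Quadratic part: v**2. Cubic part: -u**3 + 2*u**2*v + 2*v**3.
The quadratic part v**2 is a perfect square, so there is a single (double) tangent line v = 0, i.e. y = 2. Restricting the cubic part to that line (v = 0) leaves -u**3 ≠ 0, so f is not divisible by v and the branch is v² ≈ u**3 to lowest order — this is a cusp.
Classification: cusp.


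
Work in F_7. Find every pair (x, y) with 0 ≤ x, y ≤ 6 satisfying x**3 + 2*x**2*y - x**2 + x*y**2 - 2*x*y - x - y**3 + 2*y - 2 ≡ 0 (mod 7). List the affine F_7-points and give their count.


Affine F_7-points: {(2, 0), (2, 1), (4, 0), (4, 5), (4, 6), (5, 2), (6, 3)}; count = 7.

For each of the 49 pairs (x, y) ∈ F_7², evaluate f(x, y) mod 7. Record the zeros.
  x = 0: [0↦5, 1↦6, 2↦1, 3↦5, 4↦5, 5↦2, 6↦4]  zeros at y ∈ ∅
  x = 1: [0↦4, 1↦6, 2↦4, 3↦6, 4↦6, 5↦5, 6↦4]  zeros at y ∈ ∅
  x = 2: [0↦0, 1↦0, 2↦5, 3↦2, 4↦6, 5↦4, 6↦4]  zeros at y ∈ {0, 1}
  x = 3: [0↦6, 1↦1, 2↦3, 3↦6, 4↦4, 5↦5, 6↦3]  zeros at y ∈ ∅
  x = 4: [0↦0, 1↦1, 2↦4, 3↦3, 4↦6, 5↦0, 6↦0]  zeros at y ∈ {0, 5, 6}
  x = 5: [0↦2, 1↦6, 2↦0, 3↦6, 4↦4, 5↦2, 6↦1]  zeros at y ∈ {2}
  x = 6: [0↦4, 1↦1, 2↦4, 3↦0, 4↦4, 5↦3, 6↦5]  zeros at y ∈ {3}
Collecting zeros: affine points = {(2, 0), (2, 1), (4, 0), (4, 5), (4, 6), (5, 2), (6, 3)}.
Total count |C(F_7)_aff| = 7.


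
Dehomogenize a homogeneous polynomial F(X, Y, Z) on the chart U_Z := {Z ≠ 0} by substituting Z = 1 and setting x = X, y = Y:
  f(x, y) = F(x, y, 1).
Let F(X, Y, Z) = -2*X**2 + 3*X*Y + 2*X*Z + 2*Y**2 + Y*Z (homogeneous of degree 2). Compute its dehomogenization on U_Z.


f(x, y) = -2*x**2 + 3*x*y + 2*x + 2*y**2 + y

On U_Z we set Z = 1. Each monomial c·X^i·Y^j·Z^k in F becomes c·x^i·y^j·1^k = c·x^i·y^j.
Substituting Z = 1: F(X, Y, 1) = -2*x**2 + 3*x*y + 2*x + 2*y**2 + y.
Note: deg(f) ≤ deg(F) = 2; strict inequality happens when F is divisible by Z (lost terms).


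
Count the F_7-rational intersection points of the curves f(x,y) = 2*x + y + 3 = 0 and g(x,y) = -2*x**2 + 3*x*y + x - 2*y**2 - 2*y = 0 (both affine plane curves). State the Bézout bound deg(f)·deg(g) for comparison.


Common zeros: {(1, 2), (6, 6)}; count = 2; Bézout bound = 2.

deg(f) = 1, deg(g) = 2, so Bézout bound = 2.
Scan x ∈ F_7. For each x, list the y ∈ F_7 with f(x, y) ≡ 0 and those with g(x, y) ≡ 0 (mod 7); the common zeros in that column are the intersection.
  x = 0: f ≡ 0 at y ∈ {4}; g ≡ 0 at y ∈ {0, 6}; common: ∅.
  x = 1: f ≡ 0 at y ∈ {2}; g ≡ 0 at y ∈ {2}; common: {2}.
  x = 2: f ≡ 0 at y ∈ {0}; g ≡ 0 at y ∈ ∅; common: ∅.
  x = 3: f ≡ 0 at y ∈ {5}; g ≡ 0 at y ∈ ∅; common: ∅.
  x = 4: f ≡ 0 at y ∈ {3}; g ≡ 0 at y ∈ {0, 5}; common: ∅.
  x = 5: f ≡ 0 at y ∈ {1}; g ≡ 0 at y ∈ ∅; common: ∅.
  x = 6: f ≡ 0 at y ∈ {6}; g ≡ 0 at y ∈ {2, 6}; common: {6}.
Collecting: common zeros = {(1, 2), (6, 6)}, so the count is 2.
Comparison with the Bézout bound: 2 ≤ 2 = deg(f)·deg(g), as expected for curves with no common component (the bound is attained).


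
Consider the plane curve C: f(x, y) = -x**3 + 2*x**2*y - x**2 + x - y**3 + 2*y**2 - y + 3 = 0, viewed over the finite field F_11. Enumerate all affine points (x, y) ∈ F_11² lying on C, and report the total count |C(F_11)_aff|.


Affine F_11-points: {(0, 4), (0, 5), (1, 8), (2, 4), (2, 10), (3, 10), (4, 2), (4, 3), (4, 8), (5, 2), (5, 4), (5, 7), (8, 9), (10, 8)}; count = 14.

For each of the 121 pairs (x, y) ∈ F_11², evaluate f(x, y) mod 11. Record the zeros.
  x = 0: [0↦3, 1↦3, 2↦1, 3↦2, 4↦0, 5↦0, 6↦7, 7↦4, 8↦7, 9↦10, 10↦7]  zeros at y ∈ {4, 5}
  x = 1: [0↦2, 1↦4, 2↦4, 3↦7, 4↦7, 5↦9, 6↦7, 7↦6, 8↦0, 9↦5, 10↦4]  zeros at y ∈ {8}
  x = 2: [0↦4, 1↦1, 2↦7, 3↦5, 4↦0, 5↦8, 6↦1, 7↦6, 8↦6, 9↦6, 10↦0]  zeros at y ∈ {4, 10}
  x = 3: [0↦3, 1↦10, 2↦4, 3↦1, 4↦6, 5↦2, 6↦5, 7↦9, 8↦8, 9↦7, 10↦0]  zeros at y ∈ {10}
  x = 4: [0↦4, 1↦3, 2↦0, 3↦0, 4↦8, 5↦7, 6↦2, 7↦9, 8↦0, 9↦2, 10↦9]  zeros at y ∈ {2, 3, 8}
  x = 5: [0↦1, 1↦7, 2↦0, 3↦7, 4↦0, 5↦6, 6↦8, 7↦0, 8↦9, 9↦7, 10↦10]  zeros at y ∈ {2, 4, 7}
  x = 6: [0↦10, 1↦5, 2↦9, 3↦5, 4↦9, 5↦4, 6↦6, 7↦9, 8↦7, 9↦5, 10↦8]  zeros at y ∈ ∅
  x = 7: [0↦3, 1↦2, 2↦10, 3↦10, 4↦7, 5↦6, 6↦1, 7↦8, 8↦10, 9↦1, 10↦8]  zeros at y ∈ ∅
  x = 8: [0↦7, 1↦3, 2↦8, 3↦5, 4↦10, 5↦6, 6↦9, 7↦2, 8↦1, 9↦0, 10↦4]  zeros at y ∈ {9}
  x = 9: [0↦5, 1↦2, 2↦8, 3↦6, 4↦1, 5↦9, 6↦2, 7↦7, 8↦7, 9↦7, 10↦1]  zeros at y ∈ ∅
  x = 10: [0↦2, 1↦4, 2↦4, 3↦7, 4↦7, 5↦9, 6↦7, 7↦6, 8↦0, 9↦5, 10↦4]  zeros at y ∈ {8}
Collecting zeros: affine points = {(0, 4), (0, 5), (1, 8), (2, 4), (2, 10), (3, 10), (4, 2), (4, 3), (4, 8), (5, 2), (5, 4), (5, 7), (8, 9), (10, 8)}.
Total count |C(F_11)_aff| = 14.


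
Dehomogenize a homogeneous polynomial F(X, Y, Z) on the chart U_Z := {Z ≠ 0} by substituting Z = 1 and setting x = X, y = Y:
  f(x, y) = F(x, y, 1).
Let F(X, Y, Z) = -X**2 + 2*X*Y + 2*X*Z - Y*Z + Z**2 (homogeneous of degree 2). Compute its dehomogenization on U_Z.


f(x, y) = -x**2 + 2*x*y + 2*x - y + 1

On U_Z we set Z = 1. Each monomial c·X^i·Y^j·Z^k in F becomes c·x^i·y^j·1^k = c·x^i·y^j.
Substituting Z = 1: F(X, Y, 1) = -x**2 + 2*x*y + 2*x - y + 1.
Note: deg(f) ≤ deg(F) = 2; strict inequality happens when F is divisible by Z (lost terms).


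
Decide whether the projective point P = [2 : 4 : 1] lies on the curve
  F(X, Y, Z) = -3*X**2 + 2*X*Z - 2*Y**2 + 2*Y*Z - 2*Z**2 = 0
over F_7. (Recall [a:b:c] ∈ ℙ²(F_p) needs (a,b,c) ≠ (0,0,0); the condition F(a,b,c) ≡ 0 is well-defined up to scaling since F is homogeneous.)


F(2,4,1) ≡ 1 (mod 7); P is NOT on the curve.

Evaluate F(2, 4, 1) term-by-term (mod 7).
  -3*X**2 ↦ -3·4·1·1 = -12
  2*X*Z ↦ 2·2·1·1 = 4
  -2*Y**2 ↦ -2·1·16·1 = -32
  2*Y*Z ↦ 2·1·4·1 = 8
  -2*Z**2 ↦ -2·1·1·1 = -2
Sum: F(2, 4, 1) = (-12) + (4) + (-32) + (8) + (-2) = -34.
Reducing mod 7: -34 ≡ 1 (mod 7).
Since F(a, b, c) ≡ 1 ≠ 0 (mod 7), P does NOT lie on the curve.


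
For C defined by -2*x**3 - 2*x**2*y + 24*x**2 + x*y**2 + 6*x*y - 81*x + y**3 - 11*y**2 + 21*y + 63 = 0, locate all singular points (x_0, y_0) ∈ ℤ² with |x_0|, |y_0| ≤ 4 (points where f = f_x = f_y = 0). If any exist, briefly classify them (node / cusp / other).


Singular points: {(3, 3)}; classification: cusp.

Compute partial derivatives:
  f_x = -6*x**2 - 4*x*y + 48*x + y**2 + 6*y - 81.
  f_y = -2*x**2 + 2*x*y + 6*x + 3*y**2 - 22*y + 21.
Scan x_0 ∈ {−4, ..., 4}. For each x_0, f_y(x_0, y) is a polynomial in y; find its integer roots y ∈ {−4, ..., 4}, then test f_x and f at those candidates.
  x = -4: f_y(-4, y) = 3*y**2 - 30*y - 35; no integer root y with |y| ≤ 4.
  x = -3: f_y(-3, y) = 3*y**2 - 28*y - 15; no integer root y with |y| ≤ 4.
  x = -2: f_y(-2, y) = 3*y**2 - 26*y + 1; no integer root y with |y| ≤ 4.
  x = -1: f_y(-1, y) = 3*y**2 - 24*y + 13; no integer root y with |y| ≤ 4.
  x = 0: f_y(0, y) = 3*y**2 - 22*y + 21; no integer root y with |y| ≤ 4.
  x = 1: f_y(1, y) = 3*y**2 - 20*y + 25; no integer root y with |y| ≤ 4.
  x = 2: f_y(2, y) = 3*y**2 - 18*y + 25; no integer root y with |y| ≤ 4.
  x = 3: f_y(3, y) = 3*y**2 - 16*y + 21; vanishes at y ∈ {3}. (3, 3): f_x = 0, f = 0 — SINGULAR.
  x = 4: f_y(4, y) = 3*y**2 - 14*y + 13; no integer root y with |y| ≤ 4.
Only singular point on the grid: (3, 3).
Classify: substitute x = 3 + u, y = 3 + v and expand: f = -2*u**3 - 2*u**2*v + u*v**2 + v**3 + v**2.
No constant or linear terms (consistent with a singular point). Quadratic part: v**2. Cubic part: -2*u**3 - 2*u**2*v + u*v**2 + v**3.
The quadratic part v**2 is a perfect square, so there is a single (double) tangent line v = 0, i.e. y = 3. Restricting the cubic part to that line (v = 0) leaves -2*u**3 ≠ 0, so f is not divisible by v and the branch is v² ≈ 2*u**3 to lowest order — this is a cusp.
Classification: cusp.


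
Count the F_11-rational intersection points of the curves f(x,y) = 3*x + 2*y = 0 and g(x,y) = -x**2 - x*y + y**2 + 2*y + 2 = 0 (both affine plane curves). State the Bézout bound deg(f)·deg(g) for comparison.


Common zeros: {(8, 10)}; count = 1; Bézout bound = 2.

deg(f) = 1, deg(g) = 2, so Bézout bound = 2.
Scan x ∈ F_11. For each x, list the y ∈ F_11 with f(x, y) ≡ 0 and those with g(x, y) ≡ 0 (mod 11); the common zeros in that column are the intersection.
  x = 0: f ≡ 0 at y ∈ {0}; g ≡ 0 at y ∈ ∅; common: ∅.
  x = 1: f ≡ 0 at y ∈ {4}; g ≡ 0 at y ∈ ∅; common: ∅.
  x = 2: f ≡ 0 at y ∈ {8}; g ≡ 0 at y ∈ ∅; common: ∅.
  x = 3: f ≡ 0 at y ∈ {1}; g ≡ 0 at y ∈ ∅; common: ∅.
  x = 4: f ≡ 0 at y ∈ {5}; g ≡ 0 at y ∈ {3, 10}; common: ∅.
  x = 5: f ≡ 0 at y ∈ {9}; g ≡ 0 at y ∈ ∅; common: ∅.
  x = 6: f ≡ 0 at y ∈ {2}; g ≡ 0 at y ∈ {6, 9}; common: ∅.
  x = 7: f ≡ 0 at y ∈ {6}; g ≡ 0 at y ∈ {7, 9}; common: ∅.
  x = 8: f ≡ 0 at y ∈ {10}; g ≡ 0 at y ∈ {7, 10}; common: {10}.
  x = 9: f ≡ 0 at y ∈ {3}; g ≡ 0 at y ∈ ∅; common: ∅.
  x = 10: f ≡ 0 at y ∈ {7}; g ≡ 0 at y ∈ {2, 6}; common: ∅.
Collecting: common zeros = {(8, 10)}, so the count is 1.
Comparison with the Bézout bound: 1 ≤ 2 = deg(f)·deg(g), as expected for curves with no common component (the affine F_11-count falls short of the bound because intersections may lie at infinity, over extension fields, or carry multiplicity).


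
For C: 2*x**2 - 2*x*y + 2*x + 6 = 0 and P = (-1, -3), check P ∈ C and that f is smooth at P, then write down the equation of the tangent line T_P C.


Tangent line at P: 4*x + 2*y + 10 = 0.

Step 1: f(-1, -3) = 0, so P lies on C.
Step 2: partial derivatives
  f_x(x, y) = 4*x - 2*y + 2, f_y(x, y) = -2*x.
  f_x(P) = 4, f_y(P) = 2 (gradient nonzero, so P is smooth).
Step 3: tangent line at P: 4·(x − -1) + 2·(y − -3) = 0.
Expanding: 4*x + 2*y + 10 = 0.


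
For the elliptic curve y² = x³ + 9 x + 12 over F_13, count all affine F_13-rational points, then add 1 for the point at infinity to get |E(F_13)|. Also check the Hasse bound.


Affine points = {(0, 5), (0, 8), (1, 3), (1, 10), (2, 5), (2, 8), (3, 1), (3, 12), (5, 0), (6, 3), (6, 10), (9, 4), (9, 9), (10, 6), (10, 7), (11, 5), (11, 8)}; affine count = 17; |E(F_13)| = 18.

Discriminant check: Δ ∝ 4a³ + 27b² = 4·9³ + 27·12² = 4·729 + 27·144 ≡ 5 (mod 13). Nonzero ⇒ E is nonsingular.
For each x ∈ F_13, compute rhs = x³ + 9·x + 12 mod 13, then count y ∈ F_13 with y² ≡ rhs.
  x = 0: rhs = 12, matching y values: 5, 8 (2 points).
  x = 1: rhs = 9, matching y values: 3, 10 (2 points).
  x = 2: rhs = 12, matching y values: 5, 8 (2 points).
  x = 3: rhs = 1, matching y values: 1, 12 (2 points).
  x = 4: rhs = 8, matching y values: none (0 points).
  x = 5: rhs = 0, matching y values: 0 (1 points).
  x = 6: rhs = 9, matching y values: 3, 10 (2 points).
  x = 7: rhs = 2, matching y values: none (0 points).
  x = 8: rhs = 11, matching y values: none (0 points).
  x = 9: rhs = 3, matching y values: 4, 9 (2 points).
  x = 10: rhs = 10, matching y values: 6, 7 (2 points).
  x = 11: rhs = 12, matching y values: 5, 8 (2 points).
  x = 12: rhs = 2, matching y values: none (0 points).
Total affine count: 17.
Full point count |E(F_13)| = 17 + 1 = 18.
Hasse bound: |18 − (13+1)| = |4| = 4 ≤ 2√13 ≈ 7.2111 ✓.


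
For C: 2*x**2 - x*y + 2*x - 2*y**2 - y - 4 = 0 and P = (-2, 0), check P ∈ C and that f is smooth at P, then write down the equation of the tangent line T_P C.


Tangent line at P: -6*x + y - 12 = 0.

Step 1: f(-2, 0) = 0, so P lies on C.
Step 2: partial derivatives
  f_x(x, y) = 4*x - y + 2, f_y(x, y) = -x - 4*y - 1.
  f_x(P) = -6, f_y(P) = 1 (gradient nonzero, so P is smooth).
Step 3: tangent line at P: -6·(x − -2) + 1·(y − 0) = 0.
Expanding: -6*x + y - 12 = 0.


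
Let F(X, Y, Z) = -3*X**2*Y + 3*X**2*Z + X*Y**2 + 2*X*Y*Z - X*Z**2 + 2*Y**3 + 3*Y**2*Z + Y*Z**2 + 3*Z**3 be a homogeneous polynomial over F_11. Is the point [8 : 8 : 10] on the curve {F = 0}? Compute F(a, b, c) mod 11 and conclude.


F(8,8,10) ≡ 2 (mod 11); P is NOT on the curve.

Evaluate F(8, 8, 10) term-by-term (mod 11).
  -3*X**2*Y ↦ -3·64·8·1 = -1536
  3*X**2*Z ↦ 3·64·1·10 = 1920
  X*Y**2 ↦ 1·8·64·1 = 512
  2*X*Y*Z ↦ 2·8·8·10 = 1280
  -X*Z**2 ↦ -1·8·1·100 = -800
  2*Y**3 ↦ 2·1·512·1 = 1024
  3*Y**2*Z ↦ 3·1·64·10 = 1920
  Y*Z**2 ↦ 1·1·8·100 = 800
  3*Z**3 ↦ 3·1·1·1000 = 3000
Sum: F(8, 8, 10) = (-1536) + (1920) + (512) + (1280) + (-800) + (1024) + (1920) + (800) + (3000) = 8120.
Reducing mod 11: 8120 ≡ 2 (mod 11).
Since F(a, b, c) ≡ 2 ≠ 0 (mod 11), P does NOT lie on the curve.


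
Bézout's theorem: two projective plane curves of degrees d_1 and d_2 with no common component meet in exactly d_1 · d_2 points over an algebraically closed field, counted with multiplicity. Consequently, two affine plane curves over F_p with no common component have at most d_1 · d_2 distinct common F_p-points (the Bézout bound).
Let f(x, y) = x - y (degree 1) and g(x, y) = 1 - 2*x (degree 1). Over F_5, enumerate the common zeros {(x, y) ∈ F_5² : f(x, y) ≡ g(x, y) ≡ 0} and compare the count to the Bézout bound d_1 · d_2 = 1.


Common zeros: {(3, 3)}; count = 1; Bézout bound = 1.

deg(f) = 1, deg(g) = 1, so Bézout bound = 1.
Scan x ∈ F_5. For each x, list the y ∈ F_5 with f(x, y) ≡ 0 and those with g(x, y) ≡ 0 (mod 5); the common zeros in that column are the intersection.
  x = 0: f ≡ 0 at y ∈ {0}; g ≡ 0 at y ∈ ∅; common: ∅.
  x = 1: f ≡ 0 at y ∈ {1}; g ≡ 0 at y ∈ ∅; common: ∅.
  x = 2: f ≡ 0 at y ∈ {2}; g ≡ 0 at y ∈ ∅; common: ∅.
  x = 3: f ≡ 0 at y ∈ {3}; g ≡ 0 at y ∈ {0, 1, 2, 3, 4}; common: {3}.
  x = 4: f ≡ 0 at y ∈ {4}; g ≡ 0 at y ∈ ∅; common: ∅.
Collecting: common zeros = {(3, 3)}, so the count is 1.
Comparison with the Bézout bound: 1 ≤ 1 = deg(f)·deg(g), as expected for curves with no common component (the bound is attained).


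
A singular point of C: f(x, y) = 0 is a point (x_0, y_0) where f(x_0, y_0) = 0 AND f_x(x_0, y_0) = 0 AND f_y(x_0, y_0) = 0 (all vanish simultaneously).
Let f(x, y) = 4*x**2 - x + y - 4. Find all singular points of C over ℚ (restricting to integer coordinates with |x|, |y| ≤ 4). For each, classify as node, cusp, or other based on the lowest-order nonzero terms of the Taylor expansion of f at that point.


No singular points in the scanned grid; C is smooth there.

Compute partial derivatives:
  f_x = 8*x - 1.
  f_y = 1.
f_y = 1 is a nonzero constant, so f_y never vanishes: no point (x, y) can satisfy f = f_x = f_y = 0. In particular no (x, y) ∈ {−4, ..., 4}² is singular; the curve is smooth.


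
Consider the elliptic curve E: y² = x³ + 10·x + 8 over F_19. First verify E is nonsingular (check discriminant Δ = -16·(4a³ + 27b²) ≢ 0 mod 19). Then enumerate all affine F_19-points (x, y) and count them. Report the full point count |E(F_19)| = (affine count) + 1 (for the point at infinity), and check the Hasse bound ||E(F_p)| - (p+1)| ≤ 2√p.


Affine points = {(1, 0), (2, 6), (2, 13), (4, 6), (4, 13), (8, 7), (8, 12), (10, 5), (10, 14), (11, 9), (11, 10), (13, 6), (13, 13), (14, 2), (14, 17), (18, 4), (18, 15)}; affine count = 17; |E(F_19)| = 18.

Discriminant check: Δ ∝ 4a³ + 27b² = 4·10³ + 27·8² = 4·1000 + 27·64 ≡ 9 (mod 19). Nonzero ⇒ E is nonsingular.
For each x ∈ F_19, compute rhs = x³ + 10·x + 8 mod 19, then count y ∈ F_19 with y² ≡ rhs.
  x = 0: rhs = 8, matching y values: none (0 points).
  x = 1: rhs = 0, matching y values: 0 (1 points).
  x = 2: rhs = 17, matching y values: 6, 13 (2 points).
  x = 3: rhs = 8, matching y values: none (0 points).
  x = 4: rhs = 17, matching y values: 6, 13 (2 points).
  x = 5: rhs = 12, matching y values: none (0 points).
  x = 6: rhs = 18, matching y values: none (0 points).
  x = 7: rhs = 3, matching y values: none (0 points).
  x = 8: rhs = 11, matching y values: 7, 12 (2 points).
  x = 9: rhs = 10, matching y values: none (0 points).
  x = 10: rhs = 6, matching y values: 5, 14 (2 points).
  x = 11: rhs = 5, matching y values: 9, 10 (2 points).
  x = 12: rhs = 13, matching y values: none (0 points).
  x = 13: rhs = 17, matching y values: 6, 13 (2 points).
  x = 14: rhs = 4, matching y values: 2, 17 (2 points).
  x = 15: rhs = 18, matching y values: none (0 points).
  x = 16: rhs = 8, matching y values: none (0 points).
  x = 17: rhs = 18, matching y values: none (0 points).
  x = 18: rhs = 16, matching y values: 4, 15 (2 points).
Total affine count: 17.
Full point count |E(F_19)| = 17 + 1 = 18.
Hasse bound: |18 − (19+1)| = |-2| = 2 ≤ 2√19 ≈ 8.7178 ✓.


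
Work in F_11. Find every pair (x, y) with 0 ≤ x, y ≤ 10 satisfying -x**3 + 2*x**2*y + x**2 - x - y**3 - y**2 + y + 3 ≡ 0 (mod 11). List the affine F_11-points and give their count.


Affine F_11-points: {(1, 4), (1, 8), (1, 9), (3, 4), (5, 4), (6, 3), (7, 6), (9, 5), (10, 2)}; count = 9.

For each of the 121 pairs (x, y) ∈ F_11², evaluate f(x, y) mod 11. Record the zeros.
  x = 0: [0↦3, 1↦2, 2↦4, 3↦3, 4↦4, 5↦1, 6↦10, 7↦3, 8↦7, 9↦5, 10↦2]  zeros at y ∈ ∅
  x = 1: [0↦2, 1↦3, 2↦7, 3↦8, 4↦0, 5↦10, 6↦10, 7↦5, 8↦0, 9↦0, 10↦10]  zeros at y ∈ {4, 8, 9}
  x = 2: [0↦8, 1↦4, 2↦3, 3↦10, 4↦8, 5↦2, 6↦8, 7↦9, 8↦10, 9↦5, 10↦10]  zeros at y ∈ ∅
  x = 3: [0↦4, 1↦10, 2↦8, 3↦3, 4↦0, 5↦4, 6↦9, 7↦9, 8↦9, 9↦3, 10↦7]  zeros at y ∈ {4}
  x = 4: [0↦6, 1↦4, 2↦5, 3↦3, 4↦3, 5↦10, 6↦7, 7↦10, 8↦2, 9↦10, 10↦6]  zeros at y ∈ ∅
  x = 5: [0↦8, 1↦2, 2↦10, 3↦4, 4↦0, 5↦3, 6↦7, 7↦6, 8↦5, 9↦9, 10↦1]  zeros at y ∈ {4}
  x = 6: [0↦4, 1↦9, 2↦6, 3↦0, 4↦7, 5↦10, 6↦3, 7↦2, 8↦1, 9↦5, 10↦8]  zeros at y ∈ {3}
  x = 7: [0↦10, 1↦8, 2↦9, 3↦7, 4↦7, 5↦3, 6↦0, 7↦3, 8↦6, 9↦3, 10↦10]  zeros at y ∈ {6}
  x = 8: [0↦9, 1↦4, 2↦2, 3↦8, 4↦5, 5↦9, 6↦3, 7↦3, 8↦3, 9↦8, 10↦1]  zeros at y ∈ ∅
  x = 9: [0↦6, 1↦2, 2↦1, 3↦8, 4↦6, 5↦0, 6↦6, 7↦7, 8↦8, 9↦3, 10↦8]  zeros at y ∈ {5}
  x = 10: [0↦6, 1↦7, 2↦0, 3↦1, 4↦4, 5↦3, 6↦3, 7↦9, 8↦4, 9↦4, 10↦3]  zeros at y ∈ {2}
Collecting zeros: affine points = {(1, 4), (1, 8), (1, 9), (3, 4), (5, 4), (6, 3), (7, 6), (9, 5), (10, 2)}.
Total count |C(F_11)_aff| = 9.


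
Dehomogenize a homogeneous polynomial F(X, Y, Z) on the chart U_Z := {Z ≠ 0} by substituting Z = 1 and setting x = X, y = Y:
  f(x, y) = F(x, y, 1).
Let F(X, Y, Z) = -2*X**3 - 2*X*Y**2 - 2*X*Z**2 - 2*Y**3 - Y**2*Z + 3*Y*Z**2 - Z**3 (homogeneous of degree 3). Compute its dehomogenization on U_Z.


f(x, y) = -2*x**3 - 2*x*y**2 - 2*x - 2*y**3 - y**2 + 3*y - 1

On U_Z we set Z = 1. Each monomial c·X^i·Y^j·Z^k in F becomes c·x^i·y^j·1^k = c·x^i·y^j.
Substituting Z = 1: F(X, Y, 1) = -2*x**3 - 2*x*y**2 - 2*x - 2*y**3 - y**2 + 3*y - 1.
Note: deg(f) ≤ deg(F) = 3; strict inequality happens when F is divisible by Z (lost terms).


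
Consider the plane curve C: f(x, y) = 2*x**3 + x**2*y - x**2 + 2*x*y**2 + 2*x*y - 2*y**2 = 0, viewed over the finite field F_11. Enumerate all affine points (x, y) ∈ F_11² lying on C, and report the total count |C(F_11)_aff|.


Affine F_11-points: {(0, 0), (1, 7), (2, 1), (2, 6), (3, 5), (4, 9), (5, 9), (5, 10), (6, 0), (6, 4), (9, 2), (9, 9)}; count = 12.

For each of the 121 pairs (x, y) ∈ F_11², evaluate f(x, y) mod 11. Record the zeros.
  x = 0: [0↦0, 1↦9, 2↦3, 3↦4, 4↦1, 5↦5, 6↦5, 7↦1, 8↦4, 9↦3, 10↦9]  zeros at y ∈ {0}
  x = 1: [0↦1, 1↦4, 2↦7, 3↦10, 4↦2, 5↦5, 6↦8, 7↦0, 8↦3, 9↦6, 10↦9]  zeros at y ∈ {7}
  x = 2: [0↦1, 1↦0, 2↦3, 3↦10, 4↦10, 5↦3, 6↦0, 7↦1, 8↦6, 9↦4, 10↦6]  zeros at y ∈ {1, 6}
  x = 3: [0↦1, 1↦9, 2↦3, 3↦5, 4↦4, 5↦0, 6↦4, 7↦5, 8↦3, 9↦9, 10↦1]  zeros at y ∈ {5}
  x = 4: [0↦2, 1↦10, 2↦8, 3↦7, 4↦7, 5↦8, 6↦10, 7↦2, 8↦6, 9↦0, 10↦6]  zeros at y ∈ {9}
  x = 5: [0↦5, 1↦4, 2↦8, 3↦6, 4↦9, 5↦6, 6↦8, 7↦4, 8↦5, 9↦0, 10↦0]  zeros at y ∈ {9, 10}
  x = 6: [0↦0, 1↦3, 2↦4, 3↦3, 4↦0, 5↦6, 6↦10, 7↦1, 8↦1, 9↦10, 10↦6]  zeros at y ∈ {0, 4}
  x = 7: [0↦10, 1↦8, 2↦8, 3↦10, 4↦3, 5↦9, 6↦6, 7↦5, 8↦6, 9↦9, 10↦3]  zeros at y ∈ ∅
  x = 8: [0↦3, 1↦9, 2↦10, 3↦6, 4↦8, 5↦5, 6↦8, 7↦6, 8↦10, 9↦9, 10↦3]  zeros at y ∈ ∅
  x = 9: [0↦2, 1↦7, 2↦0, 3↦3, 4↦5, 5↦6, 6↦6, 7↦5, 8↦3, 9↦0, 10↦7]  zeros at y ∈ {2, 9}
  x = 10: [0↦8, 1↦3, 2↦1, 3↦2, 4↦6, 5↦2, 6↦1, 7↦3, 8↦8, 9↦5, 10↦5]  zeros at y ∈ ∅
Collecting zeros: affine points = {(0, 0), (1, 7), (2, 1), (2, 6), (3, 5), (4, 9), (5, 9), (5, 10), (6, 0), (6, 4), (9, 2), (9, 9)}.
Total count |C(F_11)_aff| = 12.


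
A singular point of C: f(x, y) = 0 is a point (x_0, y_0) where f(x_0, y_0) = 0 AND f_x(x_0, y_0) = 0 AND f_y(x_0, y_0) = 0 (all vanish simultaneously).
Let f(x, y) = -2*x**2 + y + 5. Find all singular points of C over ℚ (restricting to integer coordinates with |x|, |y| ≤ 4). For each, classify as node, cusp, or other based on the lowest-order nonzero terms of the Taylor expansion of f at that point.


No singular points in the scanned grid; C is smooth there.

Compute partial derivatives:
  f_x = -4*x.
  f_y = 1.
f_y = 1 is a nonzero constant, so f_y never vanishes: no point (x, y) can satisfy f = f_x = f_y = 0. In particular no (x, y) ∈ {−4, ..., 4}² is singular; the curve is smooth.


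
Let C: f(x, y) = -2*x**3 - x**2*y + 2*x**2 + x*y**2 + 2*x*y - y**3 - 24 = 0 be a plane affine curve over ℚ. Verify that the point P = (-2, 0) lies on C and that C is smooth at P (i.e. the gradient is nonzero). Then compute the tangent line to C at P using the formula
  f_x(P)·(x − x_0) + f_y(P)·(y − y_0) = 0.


Tangent line at P: -32*x - 8*y - 64 = 0.

Step 1: f(-2, 0) = 0, so P lies on C.
Step 2: partial derivatives
  f_x(x, y) = -6*x**2 - 2*x*y + 4*x + y**2 + 2*y, f_y(x, y) = -x**2 + 2*x*y + 2*x - 3*y**2.
  f_x(P) = -32, f_y(P) = -8 (gradient nonzero, so P is smooth).
Step 3: tangent line at P: -32·(x − -2) + -8·(y − 0) = 0.
Expanding: -32*x - 8*y - 64 = 0.


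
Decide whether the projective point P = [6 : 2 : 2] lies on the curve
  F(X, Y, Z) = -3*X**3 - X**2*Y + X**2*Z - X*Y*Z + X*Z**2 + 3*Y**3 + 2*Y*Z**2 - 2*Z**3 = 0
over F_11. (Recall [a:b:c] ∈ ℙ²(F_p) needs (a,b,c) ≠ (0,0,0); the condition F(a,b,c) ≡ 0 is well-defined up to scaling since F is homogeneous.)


F(6,2,2) ≡ 3 (mod 11); P is NOT on the curve.

Evaluate F(6, 2, 2) term-by-term (mod 11).
  -3*X**3 ↦ -3·216·1·1 = -648
  -X**2*Y ↦ -1·36·2·1 = -72
  X**2*Z ↦ 1·36·1·2 = 72
  -X*Y*Z ↦ -1·6·2·2 = -24
  X*Z**2 ↦ 1·6·1·4 = 24
  3*Y**3 ↦ 3·1·8·1 = 24
  2*Y*Z**2 ↦ 2·1·2·4 = 16
  -2*Z**3 ↦ -2·1·1·8 = -16
Sum: F(6, 2, 2) = (-648) + (-72) + (72) + (-24) + (24) + (24) + (16) + (-16) = -624.
Reducing mod 11: -624 ≡ 3 (mod 11).
Since F(a, b, c) ≡ 3 ≠ 0 (mod 11), P does NOT lie on the curve.


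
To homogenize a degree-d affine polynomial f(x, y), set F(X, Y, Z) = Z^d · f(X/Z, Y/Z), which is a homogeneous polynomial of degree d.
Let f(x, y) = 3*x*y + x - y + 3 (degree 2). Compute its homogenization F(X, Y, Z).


F(X, Y, Z) = 3*X*Y + X*Z - Y*Z + 3*Z**2

deg(f) = 2.
Substitute x = X/Z, y = Y/Z into f, then multiply by Z^2.
  monomial 3·x^1·y^1 ↦ 3·X^1·Y^1·Z^0.
  monomial 1·x^1·y^0 ↦ 1·X^1·Y^0·Z^1.
  monomial -1·x^0·y^1 ↦ -1·X^0·Y^1·Z^1.
  monomial 3·x^0·y^0 ↦ 3·X^0·Y^0·Z^2.
Collecting: F(X, Y, Z) = 3*X*Y + X*Z - Y*Z + 3*Z**2.


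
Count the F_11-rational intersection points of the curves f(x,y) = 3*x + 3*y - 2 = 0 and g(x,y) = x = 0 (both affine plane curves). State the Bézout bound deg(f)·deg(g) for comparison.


Common zeros: {(0, 8)}; count = 1; Bézout bound = 1.

deg(f) = 1, deg(g) = 1, so Bézout bound = 1.
Scan x ∈ F_11. For each x, list the y ∈ F_11 with f(x, y) ≡ 0 and those with g(x, y) ≡ 0 (mod 11); the common zeros in that column are the intersection.
  x = 0: f ≡ 0 at y ∈ {8}; g ≡ 0 at y ∈ {0, 1, 2, 3, 4, 5, 6, 7, 8, 9, 10}; common: {8}.
  x = 1: f ≡ 0 at y ∈ {7}; g ≡ 0 at y ∈ ∅; common: ∅.
  x = 2: f ≡ 0 at y ∈ {6}; g ≡ 0 at y ∈ ∅; common: ∅.
  x = 3: f ≡ 0 at y ∈ {5}; g ≡ 0 at y ∈ ∅; common: ∅.
  x = 4: f ≡ 0 at y ∈ {4}; g ≡ 0 at y ∈ ∅; common: ∅.
  x = 5: f ≡ 0 at y ∈ {3}; g ≡ 0 at y ∈ ∅; common: ∅.
  x = 6: f ≡ 0 at y ∈ {2}; g ≡ 0 at y ∈ ∅; common: ∅.
  x = 7: f ≡ 0 at y ∈ {1}; g ≡ 0 at y ∈ ∅; common: ∅.
  x = 8: f ≡ 0 at y ∈ {0}; g ≡ 0 at y ∈ ∅; common: ∅.
  x = 9: f ≡ 0 at y ∈ {10}; g ≡ 0 at y ∈ ∅; common: ∅.
  x = 10: f ≡ 0 at y ∈ {9}; g ≡ 0 at y ∈ ∅; common: ∅.
Collecting: common zeros = {(0, 8)}, so the count is 1.
Comparison with the Bézout bound: 1 ≤ 1 = deg(f)·deg(g), as expected for curves with no common component (the bound is attained).


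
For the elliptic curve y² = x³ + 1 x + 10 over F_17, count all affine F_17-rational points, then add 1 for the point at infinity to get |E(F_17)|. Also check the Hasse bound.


Affine points = {(5, 2), (5, 15), (9, 0), (10, 0), (11, 3), (11, 14), (12, 4), (12, 13), (15, 0), (16, 5), (16, 12)}; affine count = 11; |E(F_17)| = 12.

Discriminant check: Δ ∝ 4a³ + 27b² = 4·1³ + 27·10² = 4·1 + 27·100 ≡ 1 (mod 17). Nonzero ⇒ E is nonsingular.
For each x ∈ F_17, compute rhs = x³ + 1·x + 10 mod 17, then count y ∈ F_17 with y² ≡ rhs.
  x = 0: rhs = 10, matching y values: none (0 points).
  x = 1: rhs = 12, matching y values: none (0 points).
  x = 2: rhs = 3, matching y values: none (0 points).
  x = 3: rhs = 6, matching y values: none (0 points).
  x = 4: rhs = 10, matching y values: none (0 points).
  x = 5: rhs = 4, matching y values: 2, 15 (2 points).
  x = 6: rhs = 11, matching y values: none (0 points).
  x = 7: rhs = 3, matching y values: none (0 points).
  x = 8: rhs = 3, matching y values: none (0 points).
  x = 9: rhs = 0, matching y values: 0 (1 points).
  x = 10: rhs = 0, matching y values: 0 (1 points).
  x = 11: rhs = 9, matching y values: 3, 14 (2 points).
  x = 12: rhs = 16, matching y values: 4, 13 (2 points).
  x = 13: rhs = 10, matching y values: none (0 points).
  x = 14: rhs = 14, matching y values: none (0 points).
  x = 15: rhs = 0, matching y values: 0 (1 points).
  x = 16: rhs = 8, matching y values: 5, 12 (2 points).
Total affine count: 11.
Full point count |E(F_17)| = 11 + 1 = 12.
Hasse bound: |12 − (17+1)| = |-6| = 6 ≤ 2√17 ≈ 8.2462 ✓.


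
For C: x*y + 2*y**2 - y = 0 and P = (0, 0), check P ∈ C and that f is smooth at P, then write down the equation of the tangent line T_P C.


Tangent line at P: -y = 0.

Step 1: f(0, 0) = 0, so P lies on C.
Step 2: partial derivatives
  f_x(x, y) = y, f_y(x, y) = x + 4*y - 1.
  f_x(P) = 0, f_y(P) = -1 (gradient nonzero, so P is smooth).
Step 3: tangent line at P: 0·(x − 0) + -1·(y − 0) = 0.
Expanding: -y = 0.


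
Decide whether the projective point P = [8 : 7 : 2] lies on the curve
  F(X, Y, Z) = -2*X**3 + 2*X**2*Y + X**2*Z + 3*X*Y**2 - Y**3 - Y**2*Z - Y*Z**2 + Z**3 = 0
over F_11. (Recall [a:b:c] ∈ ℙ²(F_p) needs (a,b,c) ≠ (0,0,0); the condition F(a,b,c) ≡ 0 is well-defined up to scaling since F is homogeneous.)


F(8,7,2) ≡ 0 (mod 11); P is on the curve.

Evaluate F(8, 7, 2) term-by-term (mod 11).
  -2*X**3 ↦ -2·512·1·1 = -1024
  2*X**2*Y ↦ 2·64·7·1 = 896
  X**2*Z ↦ 1·64·1·2 = 128
  3*X*Y**2 ↦ 3·8·49·1 = 1176
  -Y**3 ↦ -1·1·343·1 = -343
  -Y**2*Z ↦ -1·1·49·2 = -98
  -Y*Z**2 ↦ -1·1·7·4 = -28
  Z**3 ↦ 1·1·1·8 = 8
Sum: F(8, 7, 2) = (-1024) + (896) + (128) + (1176) + (-343) + (-98) + (-28) + (8) = 715.
Reducing mod 11: 715 ≡ 0 (mod 11).
Since F(a, b, c) ≡ 0 (mod 11), P lies on the curve.
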